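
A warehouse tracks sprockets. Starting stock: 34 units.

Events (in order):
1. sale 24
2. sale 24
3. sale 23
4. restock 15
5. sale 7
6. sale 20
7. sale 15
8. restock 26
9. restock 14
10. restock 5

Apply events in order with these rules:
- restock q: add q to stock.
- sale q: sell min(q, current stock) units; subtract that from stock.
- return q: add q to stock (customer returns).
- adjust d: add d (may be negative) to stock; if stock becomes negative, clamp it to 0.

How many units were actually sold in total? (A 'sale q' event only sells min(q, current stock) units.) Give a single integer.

Processing events:
Start: stock = 34
  Event 1 (sale 24): sell min(24,34)=24. stock: 34 - 24 = 10. total_sold = 24
  Event 2 (sale 24): sell min(24,10)=10. stock: 10 - 10 = 0. total_sold = 34
  Event 3 (sale 23): sell min(23,0)=0. stock: 0 - 0 = 0. total_sold = 34
  Event 4 (restock 15): 0 + 15 = 15
  Event 5 (sale 7): sell min(7,15)=7. stock: 15 - 7 = 8. total_sold = 41
  Event 6 (sale 20): sell min(20,8)=8. stock: 8 - 8 = 0. total_sold = 49
  Event 7 (sale 15): sell min(15,0)=0. stock: 0 - 0 = 0. total_sold = 49
  Event 8 (restock 26): 0 + 26 = 26
  Event 9 (restock 14): 26 + 14 = 40
  Event 10 (restock 5): 40 + 5 = 45
Final: stock = 45, total_sold = 49

Answer: 49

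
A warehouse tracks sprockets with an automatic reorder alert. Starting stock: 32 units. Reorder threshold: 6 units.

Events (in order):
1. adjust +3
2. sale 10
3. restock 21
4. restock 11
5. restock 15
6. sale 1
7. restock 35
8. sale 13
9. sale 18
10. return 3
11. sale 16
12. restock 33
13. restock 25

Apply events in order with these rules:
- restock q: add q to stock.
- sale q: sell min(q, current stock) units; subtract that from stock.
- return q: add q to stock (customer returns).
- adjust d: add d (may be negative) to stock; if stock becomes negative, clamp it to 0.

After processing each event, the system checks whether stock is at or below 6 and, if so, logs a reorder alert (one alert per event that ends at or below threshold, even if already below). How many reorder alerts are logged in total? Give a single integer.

Answer: 0

Derivation:
Processing events:
Start: stock = 32
  Event 1 (adjust +3): 32 + 3 = 35
  Event 2 (sale 10): sell min(10,35)=10. stock: 35 - 10 = 25. total_sold = 10
  Event 3 (restock 21): 25 + 21 = 46
  Event 4 (restock 11): 46 + 11 = 57
  Event 5 (restock 15): 57 + 15 = 72
  Event 6 (sale 1): sell min(1,72)=1. stock: 72 - 1 = 71. total_sold = 11
  Event 7 (restock 35): 71 + 35 = 106
  Event 8 (sale 13): sell min(13,106)=13. stock: 106 - 13 = 93. total_sold = 24
  Event 9 (sale 18): sell min(18,93)=18. stock: 93 - 18 = 75. total_sold = 42
  Event 10 (return 3): 75 + 3 = 78
  Event 11 (sale 16): sell min(16,78)=16. stock: 78 - 16 = 62. total_sold = 58
  Event 12 (restock 33): 62 + 33 = 95
  Event 13 (restock 25): 95 + 25 = 120
Final: stock = 120, total_sold = 58

Checking against threshold 6:
  After event 1: stock=35 > 6
  After event 2: stock=25 > 6
  After event 3: stock=46 > 6
  After event 4: stock=57 > 6
  After event 5: stock=72 > 6
  After event 6: stock=71 > 6
  After event 7: stock=106 > 6
  After event 8: stock=93 > 6
  After event 9: stock=75 > 6
  After event 10: stock=78 > 6
  After event 11: stock=62 > 6
  After event 12: stock=95 > 6
  After event 13: stock=120 > 6
Alert events: []. Count = 0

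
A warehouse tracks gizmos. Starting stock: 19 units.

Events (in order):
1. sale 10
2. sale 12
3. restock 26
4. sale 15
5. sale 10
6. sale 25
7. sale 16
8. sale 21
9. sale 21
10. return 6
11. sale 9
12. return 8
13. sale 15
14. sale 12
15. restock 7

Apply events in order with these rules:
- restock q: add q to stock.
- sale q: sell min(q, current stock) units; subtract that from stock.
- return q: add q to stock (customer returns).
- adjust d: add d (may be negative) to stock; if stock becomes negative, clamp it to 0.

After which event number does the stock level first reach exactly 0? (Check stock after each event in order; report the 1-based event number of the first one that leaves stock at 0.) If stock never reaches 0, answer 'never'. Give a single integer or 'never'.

Answer: 2

Derivation:
Processing events:
Start: stock = 19
  Event 1 (sale 10): sell min(10,19)=10. stock: 19 - 10 = 9. total_sold = 10
  Event 2 (sale 12): sell min(12,9)=9. stock: 9 - 9 = 0. total_sold = 19
  Event 3 (restock 26): 0 + 26 = 26
  Event 4 (sale 15): sell min(15,26)=15. stock: 26 - 15 = 11. total_sold = 34
  Event 5 (sale 10): sell min(10,11)=10. stock: 11 - 10 = 1. total_sold = 44
  Event 6 (sale 25): sell min(25,1)=1. stock: 1 - 1 = 0. total_sold = 45
  Event 7 (sale 16): sell min(16,0)=0. stock: 0 - 0 = 0. total_sold = 45
  Event 8 (sale 21): sell min(21,0)=0. stock: 0 - 0 = 0. total_sold = 45
  Event 9 (sale 21): sell min(21,0)=0. stock: 0 - 0 = 0. total_sold = 45
  Event 10 (return 6): 0 + 6 = 6
  Event 11 (sale 9): sell min(9,6)=6. stock: 6 - 6 = 0. total_sold = 51
  Event 12 (return 8): 0 + 8 = 8
  Event 13 (sale 15): sell min(15,8)=8. stock: 8 - 8 = 0. total_sold = 59
  Event 14 (sale 12): sell min(12,0)=0. stock: 0 - 0 = 0. total_sold = 59
  Event 15 (restock 7): 0 + 7 = 7
Final: stock = 7, total_sold = 59

First zero at event 2.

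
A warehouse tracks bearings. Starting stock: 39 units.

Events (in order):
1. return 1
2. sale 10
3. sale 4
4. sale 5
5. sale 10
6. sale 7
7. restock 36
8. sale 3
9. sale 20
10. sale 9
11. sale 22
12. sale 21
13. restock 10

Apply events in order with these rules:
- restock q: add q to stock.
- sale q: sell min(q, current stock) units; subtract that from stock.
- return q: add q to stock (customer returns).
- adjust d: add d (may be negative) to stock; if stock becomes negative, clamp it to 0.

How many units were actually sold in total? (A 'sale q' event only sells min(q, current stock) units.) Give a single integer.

Processing events:
Start: stock = 39
  Event 1 (return 1): 39 + 1 = 40
  Event 2 (sale 10): sell min(10,40)=10. stock: 40 - 10 = 30. total_sold = 10
  Event 3 (sale 4): sell min(4,30)=4. stock: 30 - 4 = 26. total_sold = 14
  Event 4 (sale 5): sell min(5,26)=5. stock: 26 - 5 = 21. total_sold = 19
  Event 5 (sale 10): sell min(10,21)=10. stock: 21 - 10 = 11. total_sold = 29
  Event 6 (sale 7): sell min(7,11)=7. stock: 11 - 7 = 4. total_sold = 36
  Event 7 (restock 36): 4 + 36 = 40
  Event 8 (sale 3): sell min(3,40)=3. stock: 40 - 3 = 37. total_sold = 39
  Event 9 (sale 20): sell min(20,37)=20. stock: 37 - 20 = 17. total_sold = 59
  Event 10 (sale 9): sell min(9,17)=9. stock: 17 - 9 = 8. total_sold = 68
  Event 11 (sale 22): sell min(22,8)=8. stock: 8 - 8 = 0. total_sold = 76
  Event 12 (sale 21): sell min(21,0)=0. stock: 0 - 0 = 0. total_sold = 76
  Event 13 (restock 10): 0 + 10 = 10
Final: stock = 10, total_sold = 76

Answer: 76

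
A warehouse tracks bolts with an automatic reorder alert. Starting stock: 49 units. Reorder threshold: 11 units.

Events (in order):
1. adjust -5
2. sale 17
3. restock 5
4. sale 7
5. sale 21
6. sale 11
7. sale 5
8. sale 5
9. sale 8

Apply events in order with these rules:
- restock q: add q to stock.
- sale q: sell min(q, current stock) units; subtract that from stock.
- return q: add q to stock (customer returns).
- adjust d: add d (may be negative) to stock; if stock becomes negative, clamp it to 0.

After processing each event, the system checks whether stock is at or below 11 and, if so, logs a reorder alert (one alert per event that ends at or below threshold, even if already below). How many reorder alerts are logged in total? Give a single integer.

Processing events:
Start: stock = 49
  Event 1 (adjust -5): 49 + -5 = 44
  Event 2 (sale 17): sell min(17,44)=17. stock: 44 - 17 = 27. total_sold = 17
  Event 3 (restock 5): 27 + 5 = 32
  Event 4 (sale 7): sell min(7,32)=7. stock: 32 - 7 = 25. total_sold = 24
  Event 5 (sale 21): sell min(21,25)=21. stock: 25 - 21 = 4. total_sold = 45
  Event 6 (sale 11): sell min(11,4)=4. stock: 4 - 4 = 0. total_sold = 49
  Event 7 (sale 5): sell min(5,0)=0. stock: 0 - 0 = 0. total_sold = 49
  Event 8 (sale 5): sell min(5,0)=0. stock: 0 - 0 = 0. total_sold = 49
  Event 9 (sale 8): sell min(8,0)=0. stock: 0 - 0 = 0. total_sold = 49
Final: stock = 0, total_sold = 49

Checking against threshold 11:
  After event 1: stock=44 > 11
  After event 2: stock=27 > 11
  After event 3: stock=32 > 11
  After event 4: stock=25 > 11
  After event 5: stock=4 <= 11 -> ALERT
  After event 6: stock=0 <= 11 -> ALERT
  After event 7: stock=0 <= 11 -> ALERT
  After event 8: stock=0 <= 11 -> ALERT
  After event 9: stock=0 <= 11 -> ALERT
Alert events: [5, 6, 7, 8, 9]. Count = 5

Answer: 5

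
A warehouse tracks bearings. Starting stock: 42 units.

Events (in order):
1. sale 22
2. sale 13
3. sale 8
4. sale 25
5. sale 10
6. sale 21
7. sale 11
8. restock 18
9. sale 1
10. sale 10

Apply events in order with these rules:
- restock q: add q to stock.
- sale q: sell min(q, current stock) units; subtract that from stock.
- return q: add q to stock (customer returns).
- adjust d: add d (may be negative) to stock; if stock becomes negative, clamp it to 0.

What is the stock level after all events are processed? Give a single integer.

Answer: 7

Derivation:
Processing events:
Start: stock = 42
  Event 1 (sale 22): sell min(22,42)=22. stock: 42 - 22 = 20. total_sold = 22
  Event 2 (sale 13): sell min(13,20)=13. stock: 20 - 13 = 7. total_sold = 35
  Event 3 (sale 8): sell min(8,7)=7. stock: 7 - 7 = 0. total_sold = 42
  Event 4 (sale 25): sell min(25,0)=0. stock: 0 - 0 = 0. total_sold = 42
  Event 5 (sale 10): sell min(10,0)=0. stock: 0 - 0 = 0. total_sold = 42
  Event 6 (sale 21): sell min(21,0)=0. stock: 0 - 0 = 0. total_sold = 42
  Event 7 (sale 11): sell min(11,0)=0. stock: 0 - 0 = 0. total_sold = 42
  Event 8 (restock 18): 0 + 18 = 18
  Event 9 (sale 1): sell min(1,18)=1. stock: 18 - 1 = 17. total_sold = 43
  Event 10 (sale 10): sell min(10,17)=10. stock: 17 - 10 = 7. total_sold = 53
Final: stock = 7, total_sold = 53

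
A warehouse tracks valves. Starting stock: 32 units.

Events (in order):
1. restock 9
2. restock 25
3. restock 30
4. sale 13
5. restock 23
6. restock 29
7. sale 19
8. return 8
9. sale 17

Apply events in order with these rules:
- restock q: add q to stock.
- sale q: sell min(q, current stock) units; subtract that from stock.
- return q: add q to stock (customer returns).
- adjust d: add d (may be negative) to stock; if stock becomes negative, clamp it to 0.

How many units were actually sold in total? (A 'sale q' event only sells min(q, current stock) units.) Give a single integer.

Processing events:
Start: stock = 32
  Event 1 (restock 9): 32 + 9 = 41
  Event 2 (restock 25): 41 + 25 = 66
  Event 3 (restock 30): 66 + 30 = 96
  Event 4 (sale 13): sell min(13,96)=13. stock: 96 - 13 = 83. total_sold = 13
  Event 5 (restock 23): 83 + 23 = 106
  Event 6 (restock 29): 106 + 29 = 135
  Event 7 (sale 19): sell min(19,135)=19. stock: 135 - 19 = 116. total_sold = 32
  Event 8 (return 8): 116 + 8 = 124
  Event 9 (sale 17): sell min(17,124)=17. stock: 124 - 17 = 107. total_sold = 49
Final: stock = 107, total_sold = 49

Answer: 49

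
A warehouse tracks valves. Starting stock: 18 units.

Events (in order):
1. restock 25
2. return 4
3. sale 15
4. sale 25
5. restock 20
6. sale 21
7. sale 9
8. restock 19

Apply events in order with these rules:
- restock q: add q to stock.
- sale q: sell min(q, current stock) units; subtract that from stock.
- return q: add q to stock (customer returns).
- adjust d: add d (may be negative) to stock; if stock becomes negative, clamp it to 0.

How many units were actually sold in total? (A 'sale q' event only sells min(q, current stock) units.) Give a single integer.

Processing events:
Start: stock = 18
  Event 1 (restock 25): 18 + 25 = 43
  Event 2 (return 4): 43 + 4 = 47
  Event 3 (sale 15): sell min(15,47)=15. stock: 47 - 15 = 32. total_sold = 15
  Event 4 (sale 25): sell min(25,32)=25. stock: 32 - 25 = 7. total_sold = 40
  Event 5 (restock 20): 7 + 20 = 27
  Event 6 (sale 21): sell min(21,27)=21. stock: 27 - 21 = 6. total_sold = 61
  Event 7 (sale 9): sell min(9,6)=6. stock: 6 - 6 = 0. total_sold = 67
  Event 8 (restock 19): 0 + 19 = 19
Final: stock = 19, total_sold = 67

Answer: 67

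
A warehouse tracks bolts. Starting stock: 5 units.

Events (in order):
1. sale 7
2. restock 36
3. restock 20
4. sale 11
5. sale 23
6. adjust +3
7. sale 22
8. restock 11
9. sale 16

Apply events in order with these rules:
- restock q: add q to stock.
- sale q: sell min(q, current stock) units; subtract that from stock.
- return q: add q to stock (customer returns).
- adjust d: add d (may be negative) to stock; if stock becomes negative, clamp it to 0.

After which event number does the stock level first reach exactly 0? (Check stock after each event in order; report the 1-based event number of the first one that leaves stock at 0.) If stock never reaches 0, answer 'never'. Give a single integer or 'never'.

Answer: 1

Derivation:
Processing events:
Start: stock = 5
  Event 1 (sale 7): sell min(7,5)=5. stock: 5 - 5 = 0. total_sold = 5
  Event 2 (restock 36): 0 + 36 = 36
  Event 3 (restock 20): 36 + 20 = 56
  Event 4 (sale 11): sell min(11,56)=11. stock: 56 - 11 = 45. total_sold = 16
  Event 5 (sale 23): sell min(23,45)=23. stock: 45 - 23 = 22. total_sold = 39
  Event 6 (adjust +3): 22 + 3 = 25
  Event 7 (sale 22): sell min(22,25)=22. stock: 25 - 22 = 3. total_sold = 61
  Event 8 (restock 11): 3 + 11 = 14
  Event 9 (sale 16): sell min(16,14)=14. stock: 14 - 14 = 0. total_sold = 75
Final: stock = 0, total_sold = 75

First zero at event 1.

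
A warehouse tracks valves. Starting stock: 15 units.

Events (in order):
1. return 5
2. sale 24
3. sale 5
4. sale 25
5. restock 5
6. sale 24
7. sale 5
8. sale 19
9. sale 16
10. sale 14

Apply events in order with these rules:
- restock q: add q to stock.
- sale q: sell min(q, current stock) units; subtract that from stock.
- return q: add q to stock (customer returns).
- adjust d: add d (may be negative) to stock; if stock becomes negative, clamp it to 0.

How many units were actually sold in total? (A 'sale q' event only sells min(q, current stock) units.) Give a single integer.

Answer: 25

Derivation:
Processing events:
Start: stock = 15
  Event 1 (return 5): 15 + 5 = 20
  Event 2 (sale 24): sell min(24,20)=20. stock: 20 - 20 = 0. total_sold = 20
  Event 3 (sale 5): sell min(5,0)=0. stock: 0 - 0 = 0. total_sold = 20
  Event 4 (sale 25): sell min(25,0)=0. stock: 0 - 0 = 0. total_sold = 20
  Event 5 (restock 5): 0 + 5 = 5
  Event 6 (sale 24): sell min(24,5)=5. stock: 5 - 5 = 0. total_sold = 25
  Event 7 (sale 5): sell min(5,0)=0. stock: 0 - 0 = 0. total_sold = 25
  Event 8 (sale 19): sell min(19,0)=0. stock: 0 - 0 = 0. total_sold = 25
  Event 9 (sale 16): sell min(16,0)=0. stock: 0 - 0 = 0. total_sold = 25
  Event 10 (sale 14): sell min(14,0)=0. stock: 0 - 0 = 0. total_sold = 25
Final: stock = 0, total_sold = 25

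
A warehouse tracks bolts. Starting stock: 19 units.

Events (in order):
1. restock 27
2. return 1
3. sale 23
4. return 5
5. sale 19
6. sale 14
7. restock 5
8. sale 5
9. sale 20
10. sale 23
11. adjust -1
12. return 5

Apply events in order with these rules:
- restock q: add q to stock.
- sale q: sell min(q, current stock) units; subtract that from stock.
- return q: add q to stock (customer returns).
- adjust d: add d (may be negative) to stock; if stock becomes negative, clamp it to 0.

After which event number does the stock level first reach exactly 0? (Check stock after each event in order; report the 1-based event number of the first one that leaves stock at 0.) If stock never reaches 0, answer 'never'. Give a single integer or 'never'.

Processing events:
Start: stock = 19
  Event 1 (restock 27): 19 + 27 = 46
  Event 2 (return 1): 46 + 1 = 47
  Event 3 (sale 23): sell min(23,47)=23. stock: 47 - 23 = 24. total_sold = 23
  Event 4 (return 5): 24 + 5 = 29
  Event 5 (sale 19): sell min(19,29)=19. stock: 29 - 19 = 10. total_sold = 42
  Event 6 (sale 14): sell min(14,10)=10. stock: 10 - 10 = 0. total_sold = 52
  Event 7 (restock 5): 0 + 5 = 5
  Event 8 (sale 5): sell min(5,5)=5. stock: 5 - 5 = 0. total_sold = 57
  Event 9 (sale 20): sell min(20,0)=0. stock: 0 - 0 = 0. total_sold = 57
  Event 10 (sale 23): sell min(23,0)=0. stock: 0 - 0 = 0. total_sold = 57
  Event 11 (adjust -1): 0 + -1 = 0 (clamped to 0)
  Event 12 (return 5): 0 + 5 = 5
Final: stock = 5, total_sold = 57

First zero at event 6.

Answer: 6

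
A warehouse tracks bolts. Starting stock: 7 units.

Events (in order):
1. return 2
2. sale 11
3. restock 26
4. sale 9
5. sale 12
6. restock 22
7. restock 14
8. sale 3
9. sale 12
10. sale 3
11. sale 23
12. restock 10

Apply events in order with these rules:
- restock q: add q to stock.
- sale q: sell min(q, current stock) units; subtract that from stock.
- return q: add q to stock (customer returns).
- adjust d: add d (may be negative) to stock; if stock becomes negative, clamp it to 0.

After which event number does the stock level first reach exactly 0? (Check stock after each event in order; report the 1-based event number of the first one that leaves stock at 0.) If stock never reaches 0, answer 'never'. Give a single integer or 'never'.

Processing events:
Start: stock = 7
  Event 1 (return 2): 7 + 2 = 9
  Event 2 (sale 11): sell min(11,9)=9. stock: 9 - 9 = 0. total_sold = 9
  Event 3 (restock 26): 0 + 26 = 26
  Event 4 (sale 9): sell min(9,26)=9. stock: 26 - 9 = 17. total_sold = 18
  Event 5 (sale 12): sell min(12,17)=12. stock: 17 - 12 = 5. total_sold = 30
  Event 6 (restock 22): 5 + 22 = 27
  Event 7 (restock 14): 27 + 14 = 41
  Event 8 (sale 3): sell min(3,41)=3. stock: 41 - 3 = 38. total_sold = 33
  Event 9 (sale 12): sell min(12,38)=12. stock: 38 - 12 = 26. total_sold = 45
  Event 10 (sale 3): sell min(3,26)=3. stock: 26 - 3 = 23. total_sold = 48
  Event 11 (sale 23): sell min(23,23)=23. stock: 23 - 23 = 0. total_sold = 71
  Event 12 (restock 10): 0 + 10 = 10
Final: stock = 10, total_sold = 71

First zero at event 2.

Answer: 2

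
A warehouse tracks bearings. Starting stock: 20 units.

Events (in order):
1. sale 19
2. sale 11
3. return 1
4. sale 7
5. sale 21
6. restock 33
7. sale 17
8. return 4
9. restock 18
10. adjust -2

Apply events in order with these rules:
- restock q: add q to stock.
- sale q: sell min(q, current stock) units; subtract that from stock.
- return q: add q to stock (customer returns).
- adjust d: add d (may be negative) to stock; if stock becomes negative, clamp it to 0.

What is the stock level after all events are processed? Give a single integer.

Answer: 36

Derivation:
Processing events:
Start: stock = 20
  Event 1 (sale 19): sell min(19,20)=19. stock: 20 - 19 = 1. total_sold = 19
  Event 2 (sale 11): sell min(11,1)=1. stock: 1 - 1 = 0. total_sold = 20
  Event 3 (return 1): 0 + 1 = 1
  Event 4 (sale 7): sell min(7,1)=1. stock: 1 - 1 = 0. total_sold = 21
  Event 5 (sale 21): sell min(21,0)=0. stock: 0 - 0 = 0. total_sold = 21
  Event 6 (restock 33): 0 + 33 = 33
  Event 7 (sale 17): sell min(17,33)=17. stock: 33 - 17 = 16. total_sold = 38
  Event 8 (return 4): 16 + 4 = 20
  Event 9 (restock 18): 20 + 18 = 38
  Event 10 (adjust -2): 38 + -2 = 36
Final: stock = 36, total_sold = 38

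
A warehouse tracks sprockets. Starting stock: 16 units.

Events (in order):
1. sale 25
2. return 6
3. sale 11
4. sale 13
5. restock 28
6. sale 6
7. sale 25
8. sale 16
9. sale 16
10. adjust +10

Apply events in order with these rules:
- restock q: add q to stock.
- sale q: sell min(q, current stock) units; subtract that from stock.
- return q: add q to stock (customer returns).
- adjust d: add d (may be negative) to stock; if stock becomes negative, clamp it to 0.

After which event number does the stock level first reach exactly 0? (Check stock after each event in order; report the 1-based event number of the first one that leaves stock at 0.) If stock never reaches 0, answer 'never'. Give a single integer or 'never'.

Answer: 1

Derivation:
Processing events:
Start: stock = 16
  Event 1 (sale 25): sell min(25,16)=16. stock: 16 - 16 = 0. total_sold = 16
  Event 2 (return 6): 0 + 6 = 6
  Event 3 (sale 11): sell min(11,6)=6. stock: 6 - 6 = 0. total_sold = 22
  Event 4 (sale 13): sell min(13,0)=0. stock: 0 - 0 = 0. total_sold = 22
  Event 5 (restock 28): 0 + 28 = 28
  Event 6 (sale 6): sell min(6,28)=6. stock: 28 - 6 = 22. total_sold = 28
  Event 7 (sale 25): sell min(25,22)=22. stock: 22 - 22 = 0. total_sold = 50
  Event 8 (sale 16): sell min(16,0)=0. stock: 0 - 0 = 0. total_sold = 50
  Event 9 (sale 16): sell min(16,0)=0. stock: 0 - 0 = 0. total_sold = 50
  Event 10 (adjust +10): 0 + 10 = 10
Final: stock = 10, total_sold = 50

First zero at event 1.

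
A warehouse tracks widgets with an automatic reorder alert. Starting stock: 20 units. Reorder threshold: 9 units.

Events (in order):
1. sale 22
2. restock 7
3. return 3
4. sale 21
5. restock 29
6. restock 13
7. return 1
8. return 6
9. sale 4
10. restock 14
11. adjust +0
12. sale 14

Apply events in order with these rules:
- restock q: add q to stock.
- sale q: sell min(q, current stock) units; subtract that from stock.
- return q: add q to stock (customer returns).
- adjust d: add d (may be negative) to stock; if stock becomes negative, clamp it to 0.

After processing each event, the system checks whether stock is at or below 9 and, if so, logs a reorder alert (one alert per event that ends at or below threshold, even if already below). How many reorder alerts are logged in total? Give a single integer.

Answer: 3

Derivation:
Processing events:
Start: stock = 20
  Event 1 (sale 22): sell min(22,20)=20. stock: 20 - 20 = 0. total_sold = 20
  Event 2 (restock 7): 0 + 7 = 7
  Event 3 (return 3): 7 + 3 = 10
  Event 4 (sale 21): sell min(21,10)=10. stock: 10 - 10 = 0. total_sold = 30
  Event 5 (restock 29): 0 + 29 = 29
  Event 6 (restock 13): 29 + 13 = 42
  Event 7 (return 1): 42 + 1 = 43
  Event 8 (return 6): 43 + 6 = 49
  Event 9 (sale 4): sell min(4,49)=4. stock: 49 - 4 = 45. total_sold = 34
  Event 10 (restock 14): 45 + 14 = 59
  Event 11 (adjust +0): 59 + 0 = 59
  Event 12 (sale 14): sell min(14,59)=14. stock: 59 - 14 = 45. total_sold = 48
Final: stock = 45, total_sold = 48

Checking against threshold 9:
  After event 1: stock=0 <= 9 -> ALERT
  After event 2: stock=7 <= 9 -> ALERT
  After event 3: stock=10 > 9
  After event 4: stock=0 <= 9 -> ALERT
  After event 5: stock=29 > 9
  After event 6: stock=42 > 9
  After event 7: stock=43 > 9
  After event 8: stock=49 > 9
  After event 9: stock=45 > 9
  After event 10: stock=59 > 9
  After event 11: stock=59 > 9
  After event 12: stock=45 > 9
Alert events: [1, 2, 4]. Count = 3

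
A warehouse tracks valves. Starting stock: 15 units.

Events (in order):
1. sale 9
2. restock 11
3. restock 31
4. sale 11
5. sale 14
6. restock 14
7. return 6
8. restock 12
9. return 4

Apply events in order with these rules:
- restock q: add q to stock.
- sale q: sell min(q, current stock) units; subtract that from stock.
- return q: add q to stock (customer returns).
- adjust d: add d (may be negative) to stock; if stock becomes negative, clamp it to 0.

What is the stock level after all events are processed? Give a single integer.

Processing events:
Start: stock = 15
  Event 1 (sale 9): sell min(9,15)=9. stock: 15 - 9 = 6. total_sold = 9
  Event 2 (restock 11): 6 + 11 = 17
  Event 3 (restock 31): 17 + 31 = 48
  Event 4 (sale 11): sell min(11,48)=11. stock: 48 - 11 = 37. total_sold = 20
  Event 5 (sale 14): sell min(14,37)=14. stock: 37 - 14 = 23. total_sold = 34
  Event 6 (restock 14): 23 + 14 = 37
  Event 7 (return 6): 37 + 6 = 43
  Event 8 (restock 12): 43 + 12 = 55
  Event 9 (return 4): 55 + 4 = 59
Final: stock = 59, total_sold = 34

Answer: 59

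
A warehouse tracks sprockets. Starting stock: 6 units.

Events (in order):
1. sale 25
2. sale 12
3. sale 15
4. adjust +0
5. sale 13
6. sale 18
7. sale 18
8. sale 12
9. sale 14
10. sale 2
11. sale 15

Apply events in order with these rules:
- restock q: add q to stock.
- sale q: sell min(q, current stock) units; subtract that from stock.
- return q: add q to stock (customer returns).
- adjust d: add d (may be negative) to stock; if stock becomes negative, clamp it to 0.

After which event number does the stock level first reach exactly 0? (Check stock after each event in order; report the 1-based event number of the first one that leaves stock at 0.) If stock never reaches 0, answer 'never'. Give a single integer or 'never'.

Processing events:
Start: stock = 6
  Event 1 (sale 25): sell min(25,6)=6. stock: 6 - 6 = 0. total_sold = 6
  Event 2 (sale 12): sell min(12,0)=0. stock: 0 - 0 = 0. total_sold = 6
  Event 3 (sale 15): sell min(15,0)=0. stock: 0 - 0 = 0. total_sold = 6
  Event 4 (adjust +0): 0 + 0 = 0
  Event 5 (sale 13): sell min(13,0)=0. stock: 0 - 0 = 0. total_sold = 6
  Event 6 (sale 18): sell min(18,0)=0. stock: 0 - 0 = 0. total_sold = 6
  Event 7 (sale 18): sell min(18,0)=0. stock: 0 - 0 = 0. total_sold = 6
  Event 8 (sale 12): sell min(12,0)=0. stock: 0 - 0 = 0. total_sold = 6
  Event 9 (sale 14): sell min(14,0)=0. stock: 0 - 0 = 0. total_sold = 6
  Event 10 (sale 2): sell min(2,0)=0. stock: 0 - 0 = 0. total_sold = 6
  Event 11 (sale 15): sell min(15,0)=0. stock: 0 - 0 = 0. total_sold = 6
Final: stock = 0, total_sold = 6

First zero at event 1.

Answer: 1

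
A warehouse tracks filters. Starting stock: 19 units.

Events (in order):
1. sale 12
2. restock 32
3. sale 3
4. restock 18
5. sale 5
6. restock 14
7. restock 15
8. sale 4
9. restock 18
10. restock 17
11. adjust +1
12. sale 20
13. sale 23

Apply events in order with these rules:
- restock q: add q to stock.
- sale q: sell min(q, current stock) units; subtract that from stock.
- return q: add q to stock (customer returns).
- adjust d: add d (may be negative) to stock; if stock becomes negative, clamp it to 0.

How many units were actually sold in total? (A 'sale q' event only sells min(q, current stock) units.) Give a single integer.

Answer: 67

Derivation:
Processing events:
Start: stock = 19
  Event 1 (sale 12): sell min(12,19)=12. stock: 19 - 12 = 7. total_sold = 12
  Event 2 (restock 32): 7 + 32 = 39
  Event 3 (sale 3): sell min(3,39)=3. stock: 39 - 3 = 36. total_sold = 15
  Event 4 (restock 18): 36 + 18 = 54
  Event 5 (sale 5): sell min(5,54)=5. stock: 54 - 5 = 49. total_sold = 20
  Event 6 (restock 14): 49 + 14 = 63
  Event 7 (restock 15): 63 + 15 = 78
  Event 8 (sale 4): sell min(4,78)=4. stock: 78 - 4 = 74. total_sold = 24
  Event 9 (restock 18): 74 + 18 = 92
  Event 10 (restock 17): 92 + 17 = 109
  Event 11 (adjust +1): 109 + 1 = 110
  Event 12 (sale 20): sell min(20,110)=20. stock: 110 - 20 = 90. total_sold = 44
  Event 13 (sale 23): sell min(23,90)=23. stock: 90 - 23 = 67. total_sold = 67
Final: stock = 67, total_sold = 67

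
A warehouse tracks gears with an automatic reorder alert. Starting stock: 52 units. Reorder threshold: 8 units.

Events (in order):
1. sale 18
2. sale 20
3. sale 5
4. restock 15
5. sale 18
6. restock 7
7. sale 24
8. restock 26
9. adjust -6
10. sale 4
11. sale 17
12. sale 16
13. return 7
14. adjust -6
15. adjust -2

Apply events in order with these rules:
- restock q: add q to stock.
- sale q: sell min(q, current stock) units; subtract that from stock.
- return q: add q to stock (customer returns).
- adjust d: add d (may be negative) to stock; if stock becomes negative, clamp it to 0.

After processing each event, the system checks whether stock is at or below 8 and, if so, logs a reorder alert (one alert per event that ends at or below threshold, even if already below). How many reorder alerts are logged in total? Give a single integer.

Answer: 7

Derivation:
Processing events:
Start: stock = 52
  Event 1 (sale 18): sell min(18,52)=18. stock: 52 - 18 = 34. total_sold = 18
  Event 2 (sale 20): sell min(20,34)=20. stock: 34 - 20 = 14. total_sold = 38
  Event 3 (sale 5): sell min(5,14)=5. stock: 14 - 5 = 9. total_sold = 43
  Event 4 (restock 15): 9 + 15 = 24
  Event 5 (sale 18): sell min(18,24)=18. stock: 24 - 18 = 6. total_sold = 61
  Event 6 (restock 7): 6 + 7 = 13
  Event 7 (sale 24): sell min(24,13)=13. stock: 13 - 13 = 0. total_sold = 74
  Event 8 (restock 26): 0 + 26 = 26
  Event 9 (adjust -6): 26 + -6 = 20
  Event 10 (sale 4): sell min(4,20)=4. stock: 20 - 4 = 16. total_sold = 78
  Event 11 (sale 17): sell min(17,16)=16. stock: 16 - 16 = 0. total_sold = 94
  Event 12 (sale 16): sell min(16,0)=0. stock: 0 - 0 = 0. total_sold = 94
  Event 13 (return 7): 0 + 7 = 7
  Event 14 (adjust -6): 7 + -6 = 1
  Event 15 (adjust -2): 1 + -2 = 0 (clamped to 0)
Final: stock = 0, total_sold = 94

Checking against threshold 8:
  After event 1: stock=34 > 8
  After event 2: stock=14 > 8
  After event 3: stock=9 > 8
  After event 4: stock=24 > 8
  After event 5: stock=6 <= 8 -> ALERT
  After event 6: stock=13 > 8
  After event 7: stock=0 <= 8 -> ALERT
  After event 8: stock=26 > 8
  After event 9: stock=20 > 8
  After event 10: stock=16 > 8
  After event 11: stock=0 <= 8 -> ALERT
  After event 12: stock=0 <= 8 -> ALERT
  After event 13: stock=7 <= 8 -> ALERT
  After event 14: stock=1 <= 8 -> ALERT
  After event 15: stock=0 <= 8 -> ALERT
Alert events: [5, 7, 11, 12, 13, 14, 15]. Count = 7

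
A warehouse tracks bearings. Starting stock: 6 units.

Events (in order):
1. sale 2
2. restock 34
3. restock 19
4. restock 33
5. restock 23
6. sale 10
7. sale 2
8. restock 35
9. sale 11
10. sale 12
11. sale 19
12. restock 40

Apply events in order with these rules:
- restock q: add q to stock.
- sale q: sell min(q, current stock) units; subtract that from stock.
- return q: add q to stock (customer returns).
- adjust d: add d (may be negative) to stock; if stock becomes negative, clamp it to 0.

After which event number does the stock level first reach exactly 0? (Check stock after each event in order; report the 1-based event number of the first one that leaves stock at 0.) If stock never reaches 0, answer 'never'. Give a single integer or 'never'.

Processing events:
Start: stock = 6
  Event 1 (sale 2): sell min(2,6)=2. stock: 6 - 2 = 4. total_sold = 2
  Event 2 (restock 34): 4 + 34 = 38
  Event 3 (restock 19): 38 + 19 = 57
  Event 4 (restock 33): 57 + 33 = 90
  Event 5 (restock 23): 90 + 23 = 113
  Event 6 (sale 10): sell min(10,113)=10. stock: 113 - 10 = 103. total_sold = 12
  Event 7 (sale 2): sell min(2,103)=2. stock: 103 - 2 = 101. total_sold = 14
  Event 8 (restock 35): 101 + 35 = 136
  Event 9 (sale 11): sell min(11,136)=11. stock: 136 - 11 = 125. total_sold = 25
  Event 10 (sale 12): sell min(12,125)=12. stock: 125 - 12 = 113. total_sold = 37
  Event 11 (sale 19): sell min(19,113)=19. stock: 113 - 19 = 94. total_sold = 56
  Event 12 (restock 40): 94 + 40 = 134
Final: stock = 134, total_sold = 56

Stock never reaches 0.

Answer: never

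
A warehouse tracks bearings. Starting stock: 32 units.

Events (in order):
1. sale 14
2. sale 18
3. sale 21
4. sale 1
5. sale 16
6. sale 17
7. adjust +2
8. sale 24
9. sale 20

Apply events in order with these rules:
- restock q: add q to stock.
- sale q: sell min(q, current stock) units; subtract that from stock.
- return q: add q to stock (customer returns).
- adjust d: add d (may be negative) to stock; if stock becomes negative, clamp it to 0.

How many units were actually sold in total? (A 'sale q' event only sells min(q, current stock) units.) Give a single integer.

Processing events:
Start: stock = 32
  Event 1 (sale 14): sell min(14,32)=14. stock: 32 - 14 = 18. total_sold = 14
  Event 2 (sale 18): sell min(18,18)=18. stock: 18 - 18 = 0. total_sold = 32
  Event 3 (sale 21): sell min(21,0)=0. stock: 0 - 0 = 0. total_sold = 32
  Event 4 (sale 1): sell min(1,0)=0. stock: 0 - 0 = 0. total_sold = 32
  Event 5 (sale 16): sell min(16,0)=0. stock: 0 - 0 = 0. total_sold = 32
  Event 6 (sale 17): sell min(17,0)=0. stock: 0 - 0 = 0. total_sold = 32
  Event 7 (adjust +2): 0 + 2 = 2
  Event 8 (sale 24): sell min(24,2)=2. stock: 2 - 2 = 0. total_sold = 34
  Event 9 (sale 20): sell min(20,0)=0. stock: 0 - 0 = 0. total_sold = 34
Final: stock = 0, total_sold = 34

Answer: 34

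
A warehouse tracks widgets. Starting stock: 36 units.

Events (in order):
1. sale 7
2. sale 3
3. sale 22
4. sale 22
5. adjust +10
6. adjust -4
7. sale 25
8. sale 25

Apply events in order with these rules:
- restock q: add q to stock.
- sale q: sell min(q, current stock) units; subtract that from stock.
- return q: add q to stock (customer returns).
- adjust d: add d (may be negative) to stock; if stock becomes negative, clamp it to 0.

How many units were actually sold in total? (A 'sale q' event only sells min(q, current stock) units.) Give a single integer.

Processing events:
Start: stock = 36
  Event 1 (sale 7): sell min(7,36)=7. stock: 36 - 7 = 29. total_sold = 7
  Event 2 (sale 3): sell min(3,29)=3. stock: 29 - 3 = 26. total_sold = 10
  Event 3 (sale 22): sell min(22,26)=22. stock: 26 - 22 = 4. total_sold = 32
  Event 4 (sale 22): sell min(22,4)=4. stock: 4 - 4 = 0. total_sold = 36
  Event 5 (adjust +10): 0 + 10 = 10
  Event 6 (adjust -4): 10 + -4 = 6
  Event 7 (sale 25): sell min(25,6)=6. stock: 6 - 6 = 0. total_sold = 42
  Event 8 (sale 25): sell min(25,0)=0. stock: 0 - 0 = 0. total_sold = 42
Final: stock = 0, total_sold = 42

Answer: 42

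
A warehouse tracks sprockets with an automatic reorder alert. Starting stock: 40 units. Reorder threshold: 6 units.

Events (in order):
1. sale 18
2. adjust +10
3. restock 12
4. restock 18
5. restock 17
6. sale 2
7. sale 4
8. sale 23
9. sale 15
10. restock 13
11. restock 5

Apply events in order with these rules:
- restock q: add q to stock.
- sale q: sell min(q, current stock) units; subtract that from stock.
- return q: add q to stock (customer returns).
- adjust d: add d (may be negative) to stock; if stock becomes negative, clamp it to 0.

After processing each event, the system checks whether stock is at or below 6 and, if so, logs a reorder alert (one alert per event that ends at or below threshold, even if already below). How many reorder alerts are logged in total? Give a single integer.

Processing events:
Start: stock = 40
  Event 1 (sale 18): sell min(18,40)=18. stock: 40 - 18 = 22. total_sold = 18
  Event 2 (adjust +10): 22 + 10 = 32
  Event 3 (restock 12): 32 + 12 = 44
  Event 4 (restock 18): 44 + 18 = 62
  Event 5 (restock 17): 62 + 17 = 79
  Event 6 (sale 2): sell min(2,79)=2. stock: 79 - 2 = 77. total_sold = 20
  Event 7 (sale 4): sell min(4,77)=4. stock: 77 - 4 = 73. total_sold = 24
  Event 8 (sale 23): sell min(23,73)=23. stock: 73 - 23 = 50. total_sold = 47
  Event 9 (sale 15): sell min(15,50)=15. stock: 50 - 15 = 35. total_sold = 62
  Event 10 (restock 13): 35 + 13 = 48
  Event 11 (restock 5): 48 + 5 = 53
Final: stock = 53, total_sold = 62

Checking against threshold 6:
  After event 1: stock=22 > 6
  After event 2: stock=32 > 6
  After event 3: stock=44 > 6
  After event 4: stock=62 > 6
  After event 5: stock=79 > 6
  After event 6: stock=77 > 6
  After event 7: stock=73 > 6
  After event 8: stock=50 > 6
  After event 9: stock=35 > 6
  After event 10: stock=48 > 6
  After event 11: stock=53 > 6
Alert events: []. Count = 0

Answer: 0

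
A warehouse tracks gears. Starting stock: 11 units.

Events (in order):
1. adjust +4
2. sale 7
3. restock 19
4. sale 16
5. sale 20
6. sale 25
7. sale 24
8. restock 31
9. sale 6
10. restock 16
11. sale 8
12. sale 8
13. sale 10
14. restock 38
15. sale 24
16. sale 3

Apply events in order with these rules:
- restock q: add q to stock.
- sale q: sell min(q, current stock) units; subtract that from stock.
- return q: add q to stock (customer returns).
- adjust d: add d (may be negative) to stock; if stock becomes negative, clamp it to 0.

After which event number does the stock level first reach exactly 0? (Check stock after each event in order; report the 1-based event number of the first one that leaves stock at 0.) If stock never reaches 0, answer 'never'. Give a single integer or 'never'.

Answer: 5

Derivation:
Processing events:
Start: stock = 11
  Event 1 (adjust +4): 11 + 4 = 15
  Event 2 (sale 7): sell min(7,15)=7. stock: 15 - 7 = 8. total_sold = 7
  Event 3 (restock 19): 8 + 19 = 27
  Event 4 (sale 16): sell min(16,27)=16. stock: 27 - 16 = 11. total_sold = 23
  Event 5 (sale 20): sell min(20,11)=11. stock: 11 - 11 = 0. total_sold = 34
  Event 6 (sale 25): sell min(25,0)=0. stock: 0 - 0 = 0. total_sold = 34
  Event 7 (sale 24): sell min(24,0)=0. stock: 0 - 0 = 0. total_sold = 34
  Event 8 (restock 31): 0 + 31 = 31
  Event 9 (sale 6): sell min(6,31)=6. stock: 31 - 6 = 25. total_sold = 40
  Event 10 (restock 16): 25 + 16 = 41
  Event 11 (sale 8): sell min(8,41)=8. stock: 41 - 8 = 33. total_sold = 48
  Event 12 (sale 8): sell min(8,33)=8. stock: 33 - 8 = 25. total_sold = 56
  Event 13 (sale 10): sell min(10,25)=10. stock: 25 - 10 = 15. total_sold = 66
  Event 14 (restock 38): 15 + 38 = 53
  Event 15 (sale 24): sell min(24,53)=24. stock: 53 - 24 = 29. total_sold = 90
  Event 16 (sale 3): sell min(3,29)=3. stock: 29 - 3 = 26. total_sold = 93
Final: stock = 26, total_sold = 93

First zero at event 5.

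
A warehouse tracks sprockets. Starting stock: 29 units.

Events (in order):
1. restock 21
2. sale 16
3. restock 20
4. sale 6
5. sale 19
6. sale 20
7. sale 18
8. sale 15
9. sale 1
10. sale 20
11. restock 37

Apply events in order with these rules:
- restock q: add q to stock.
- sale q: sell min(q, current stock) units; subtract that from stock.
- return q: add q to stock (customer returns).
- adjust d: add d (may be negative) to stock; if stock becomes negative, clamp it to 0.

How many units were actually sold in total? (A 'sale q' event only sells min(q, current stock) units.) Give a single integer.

Answer: 70

Derivation:
Processing events:
Start: stock = 29
  Event 1 (restock 21): 29 + 21 = 50
  Event 2 (sale 16): sell min(16,50)=16. stock: 50 - 16 = 34. total_sold = 16
  Event 3 (restock 20): 34 + 20 = 54
  Event 4 (sale 6): sell min(6,54)=6. stock: 54 - 6 = 48. total_sold = 22
  Event 5 (sale 19): sell min(19,48)=19. stock: 48 - 19 = 29. total_sold = 41
  Event 6 (sale 20): sell min(20,29)=20. stock: 29 - 20 = 9. total_sold = 61
  Event 7 (sale 18): sell min(18,9)=9. stock: 9 - 9 = 0. total_sold = 70
  Event 8 (sale 15): sell min(15,0)=0. stock: 0 - 0 = 0. total_sold = 70
  Event 9 (sale 1): sell min(1,0)=0. stock: 0 - 0 = 0. total_sold = 70
  Event 10 (sale 20): sell min(20,0)=0. stock: 0 - 0 = 0. total_sold = 70
  Event 11 (restock 37): 0 + 37 = 37
Final: stock = 37, total_sold = 70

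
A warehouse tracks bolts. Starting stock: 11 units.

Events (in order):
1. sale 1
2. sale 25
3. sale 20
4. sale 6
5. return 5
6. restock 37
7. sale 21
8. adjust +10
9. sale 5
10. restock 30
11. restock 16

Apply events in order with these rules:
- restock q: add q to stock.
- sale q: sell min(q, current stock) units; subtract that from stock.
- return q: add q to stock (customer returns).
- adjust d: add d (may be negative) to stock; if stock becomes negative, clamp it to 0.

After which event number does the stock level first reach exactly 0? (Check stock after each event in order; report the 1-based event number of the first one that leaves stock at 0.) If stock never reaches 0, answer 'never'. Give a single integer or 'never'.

Processing events:
Start: stock = 11
  Event 1 (sale 1): sell min(1,11)=1. stock: 11 - 1 = 10. total_sold = 1
  Event 2 (sale 25): sell min(25,10)=10. stock: 10 - 10 = 0. total_sold = 11
  Event 3 (sale 20): sell min(20,0)=0. stock: 0 - 0 = 0. total_sold = 11
  Event 4 (sale 6): sell min(6,0)=0. stock: 0 - 0 = 0. total_sold = 11
  Event 5 (return 5): 0 + 5 = 5
  Event 6 (restock 37): 5 + 37 = 42
  Event 7 (sale 21): sell min(21,42)=21. stock: 42 - 21 = 21. total_sold = 32
  Event 8 (adjust +10): 21 + 10 = 31
  Event 9 (sale 5): sell min(5,31)=5. stock: 31 - 5 = 26. total_sold = 37
  Event 10 (restock 30): 26 + 30 = 56
  Event 11 (restock 16): 56 + 16 = 72
Final: stock = 72, total_sold = 37

First zero at event 2.

Answer: 2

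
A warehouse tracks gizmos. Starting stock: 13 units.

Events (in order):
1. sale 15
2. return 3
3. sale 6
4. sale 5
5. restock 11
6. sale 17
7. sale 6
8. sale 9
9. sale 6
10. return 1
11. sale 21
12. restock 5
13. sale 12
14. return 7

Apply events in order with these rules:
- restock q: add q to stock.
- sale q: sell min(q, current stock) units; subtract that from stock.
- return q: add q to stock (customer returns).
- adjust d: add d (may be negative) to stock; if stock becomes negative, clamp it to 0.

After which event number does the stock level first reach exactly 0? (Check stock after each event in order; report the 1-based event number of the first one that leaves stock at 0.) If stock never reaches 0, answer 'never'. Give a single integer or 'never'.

Answer: 1

Derivation:
Processing events:
Start: stock = 13
  Event 1 (sale 15): sell min(15,13)=13. stock: 13 - 13 = 0. total_sold = 13
  Event 2 (return 3): 0 + 3 = 3
  Event 3 (sale 6): sell min(6,3)=3. stock: 3 - 3 = 0. total_sold = 16
  Event 4 (sale 5): sell min(5,0)=0. stock: 0 - 0 = 0. total_sold = 16
  Event 5 (restock 11): 0 + 11 = 11
  Event 6 (sale 17): sell min(17,11)=11. stock: 11 - 11 = 0. total_sold = 27
  Event 7 (sale 6): sell min(6,0)=0. stock: 0 - 0 = 0. total_sold = 27
  Event 8 (sale 9): sell min(9,0)=0. stock: 0 - 0 = 0. total_sold = 27
  Event 9 (sale 6): sell min(6,0)=0. stock: 0 - 0 = 0. total_sold = 27
  Event 10 (return 1): 0 + 1 = 1
  Event 11 (sale 21): sell min(21,1)=1. stock: 1 - 1 = 0. total_sold = 28
  Event 12 (restock 5): 0 + 5 = 5
  Event 13 (sale 12): sell min(12,5)=5. stock: 5 - 5 = 0. total_sold = 33
  Event 14 (return 7): 0 + 7 = 7
Final: stock = 7, total_sold = 33

First zero at event 1.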